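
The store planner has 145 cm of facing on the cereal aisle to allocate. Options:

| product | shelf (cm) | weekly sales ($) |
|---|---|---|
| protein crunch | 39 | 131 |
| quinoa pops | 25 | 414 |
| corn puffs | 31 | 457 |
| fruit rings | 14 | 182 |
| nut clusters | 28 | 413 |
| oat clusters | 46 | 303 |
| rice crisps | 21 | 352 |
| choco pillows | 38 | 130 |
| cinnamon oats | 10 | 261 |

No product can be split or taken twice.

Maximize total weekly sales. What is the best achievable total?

2079

Taking quinoa pops + corn puffs + fruit rings + nut clusters + rice crisps + cinnamon oats: 129 cm used, 2079 in weekly sales.
Runner-up quinoa pops + fruit rings + nut clusters + oat clusters + rice crisps + cinnamon oats tops out at 1925.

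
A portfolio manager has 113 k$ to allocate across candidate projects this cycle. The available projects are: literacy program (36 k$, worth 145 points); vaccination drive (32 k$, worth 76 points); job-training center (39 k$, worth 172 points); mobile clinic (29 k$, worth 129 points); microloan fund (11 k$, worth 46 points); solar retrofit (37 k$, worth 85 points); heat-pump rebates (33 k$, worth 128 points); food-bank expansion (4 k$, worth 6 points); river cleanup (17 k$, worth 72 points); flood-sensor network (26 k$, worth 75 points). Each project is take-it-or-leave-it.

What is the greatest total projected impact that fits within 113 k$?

475

Ranking by ratio (projected impact/k$): mobile clinic 4.45, job-training center 4.41, river cleanup 4.24, microloan fund 4.18.
Filling by ratio: job-training center + mobile clinic + microloan fund + food-bank expansion + river cleanup for 425, with 13 k$ left unused.
Replace food-bank expansion and river cleanup with heat-pump rebates: the trade gains 50 net, giving 475 at 112 k$.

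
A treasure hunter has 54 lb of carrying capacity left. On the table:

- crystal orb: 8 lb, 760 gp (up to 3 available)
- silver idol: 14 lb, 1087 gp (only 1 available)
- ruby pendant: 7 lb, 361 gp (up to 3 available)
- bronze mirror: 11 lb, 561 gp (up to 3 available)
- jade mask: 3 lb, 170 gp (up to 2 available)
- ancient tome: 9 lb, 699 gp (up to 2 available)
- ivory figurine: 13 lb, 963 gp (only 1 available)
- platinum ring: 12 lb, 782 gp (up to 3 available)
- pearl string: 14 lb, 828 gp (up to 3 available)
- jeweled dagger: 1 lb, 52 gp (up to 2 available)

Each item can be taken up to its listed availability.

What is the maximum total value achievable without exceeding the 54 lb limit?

4500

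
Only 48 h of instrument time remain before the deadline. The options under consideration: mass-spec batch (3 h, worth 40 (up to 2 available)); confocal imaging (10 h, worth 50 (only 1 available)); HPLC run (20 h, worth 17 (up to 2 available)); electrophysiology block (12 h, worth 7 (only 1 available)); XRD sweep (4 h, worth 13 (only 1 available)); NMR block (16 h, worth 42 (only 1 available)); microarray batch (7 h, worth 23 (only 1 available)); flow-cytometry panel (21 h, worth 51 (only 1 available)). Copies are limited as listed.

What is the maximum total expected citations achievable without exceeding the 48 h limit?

Ranking by ratio (expected citations/h): mass-spec batch 13.33, confocal imaging 5.00, microarray batch 3.29.
Taking the top-ratio experiments first gives 2×mass-spec batch + confocal imaging + XRD sweep + NMR block + microarray batch for 208 (43 h).
Dropping NMR block frees 16 h; slotting in flow-cytometry panel (21 h) lifts the total to 217 at 48 h.
Every other selection either busts 48 h or exceeds an availability limit or fails to beat 217.

217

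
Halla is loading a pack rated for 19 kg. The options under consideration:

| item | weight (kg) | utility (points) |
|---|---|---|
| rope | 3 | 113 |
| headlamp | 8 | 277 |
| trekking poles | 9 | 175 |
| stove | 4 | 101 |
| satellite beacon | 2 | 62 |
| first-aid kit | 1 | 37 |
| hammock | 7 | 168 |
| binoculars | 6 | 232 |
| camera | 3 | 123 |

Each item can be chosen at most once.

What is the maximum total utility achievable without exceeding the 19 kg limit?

Ranking by ratio (utility/kg): camera 41.00, binoculars 38.67, rope 37.67, first-aid kit 37.00.
Greedy by ratio would take rope + stove + satellite beacon + first-aid kit + binoculars + camera: 19 kg used, total 668.
Replace rope and stove and first-aid kit with headlamp: the trade gains 26 net, giving 694 at 19 kg.
Every other selection either busts 19 kg or fails to beat 694.

694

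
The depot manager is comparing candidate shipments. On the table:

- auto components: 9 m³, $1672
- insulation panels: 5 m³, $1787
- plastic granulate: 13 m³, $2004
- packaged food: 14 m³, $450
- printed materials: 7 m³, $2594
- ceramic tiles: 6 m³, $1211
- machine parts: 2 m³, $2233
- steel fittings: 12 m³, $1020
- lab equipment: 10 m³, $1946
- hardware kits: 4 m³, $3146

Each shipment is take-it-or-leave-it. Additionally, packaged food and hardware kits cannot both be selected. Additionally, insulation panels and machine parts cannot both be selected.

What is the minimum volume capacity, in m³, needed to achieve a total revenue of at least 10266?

Look for the lowest-volume combination reaching 10266.
auto components + printed materials + ceramic tiles + machine parts + hardware kits reaches 10856 using 28 m³.
Any bundle with less than 28 m³ falls short of 10266.

28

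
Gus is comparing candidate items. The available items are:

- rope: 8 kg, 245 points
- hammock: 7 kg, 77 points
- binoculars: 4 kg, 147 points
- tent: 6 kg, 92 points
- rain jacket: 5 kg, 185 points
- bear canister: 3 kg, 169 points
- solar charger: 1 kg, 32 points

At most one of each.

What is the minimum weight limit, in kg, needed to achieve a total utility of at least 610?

17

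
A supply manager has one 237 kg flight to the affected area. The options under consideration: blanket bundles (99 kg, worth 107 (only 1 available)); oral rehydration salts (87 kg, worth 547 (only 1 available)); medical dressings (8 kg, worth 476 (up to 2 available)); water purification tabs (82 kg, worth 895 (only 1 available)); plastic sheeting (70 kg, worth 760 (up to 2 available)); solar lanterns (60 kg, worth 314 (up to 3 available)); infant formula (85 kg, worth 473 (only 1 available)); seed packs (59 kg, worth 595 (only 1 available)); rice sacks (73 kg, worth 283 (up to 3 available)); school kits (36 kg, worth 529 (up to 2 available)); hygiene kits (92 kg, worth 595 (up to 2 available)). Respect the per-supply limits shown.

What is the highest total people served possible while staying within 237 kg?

3530

Density check — medical dressings 59.50, school kits 14.69, water purification tabs 10.91, plastic sheeting 10.86 are the best per kg.
Taking the top-ratio supplies first gives 2×medical dressings + water purification tabs + seed packs + 2×school kits for 3500 (229 kg).
Dropping water purification tabs and seed packs frees 141 kg; slotting in 2×plastic sheeting (140 kg) lifts the total to 3530 at 228 kg.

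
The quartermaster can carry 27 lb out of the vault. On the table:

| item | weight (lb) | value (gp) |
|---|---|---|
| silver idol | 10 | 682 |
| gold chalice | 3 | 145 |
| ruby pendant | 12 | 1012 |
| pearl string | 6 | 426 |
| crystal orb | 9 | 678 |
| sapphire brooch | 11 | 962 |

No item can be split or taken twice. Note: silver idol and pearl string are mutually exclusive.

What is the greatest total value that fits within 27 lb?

2119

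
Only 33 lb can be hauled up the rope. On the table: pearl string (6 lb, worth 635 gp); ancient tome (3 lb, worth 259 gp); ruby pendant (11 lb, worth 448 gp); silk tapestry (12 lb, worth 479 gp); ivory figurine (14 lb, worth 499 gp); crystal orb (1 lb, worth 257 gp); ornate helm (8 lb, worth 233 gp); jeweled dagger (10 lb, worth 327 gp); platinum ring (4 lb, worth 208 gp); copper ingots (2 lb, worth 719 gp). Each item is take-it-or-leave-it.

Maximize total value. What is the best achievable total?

Taking the top-ratio items first gives pearl string + ancient tome + ruby pendant + crystal orb + platinum ring + copper ingots for 2526 (27 lb).
Replace platinum ring with jeweled dagger: the trade gains 119 net, giving 2645 at 33 lb.
Every other selection either busts 33 lb or fails to beat 2645.

2645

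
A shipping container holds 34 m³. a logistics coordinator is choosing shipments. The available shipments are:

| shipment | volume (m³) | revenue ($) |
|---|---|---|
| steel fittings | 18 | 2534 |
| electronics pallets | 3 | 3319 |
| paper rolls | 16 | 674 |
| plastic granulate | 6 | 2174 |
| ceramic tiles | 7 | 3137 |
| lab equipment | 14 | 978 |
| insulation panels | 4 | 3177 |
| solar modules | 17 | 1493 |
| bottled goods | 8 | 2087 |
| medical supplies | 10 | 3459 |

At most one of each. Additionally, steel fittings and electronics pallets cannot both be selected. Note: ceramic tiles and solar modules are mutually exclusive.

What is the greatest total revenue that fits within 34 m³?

The ratio ordering already packs tightly: electronics pallets + plastic granulate + ceramic tiles + insulation panels + medical supplies, 30 m³, 15266.

15266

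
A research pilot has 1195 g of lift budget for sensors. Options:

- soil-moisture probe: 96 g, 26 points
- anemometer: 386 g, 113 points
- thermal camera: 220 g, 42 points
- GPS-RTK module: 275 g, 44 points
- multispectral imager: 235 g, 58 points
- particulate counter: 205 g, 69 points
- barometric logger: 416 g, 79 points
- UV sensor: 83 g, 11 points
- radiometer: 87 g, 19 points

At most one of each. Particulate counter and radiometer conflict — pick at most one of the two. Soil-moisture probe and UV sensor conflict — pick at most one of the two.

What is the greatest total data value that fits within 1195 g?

Soil-moisture probe + anemometer + thermal camera + multispectral imager + particulate counter uses 1142 of the 1195 g and totals 308.
Nothing else feasible within 1195 g beats 308.

308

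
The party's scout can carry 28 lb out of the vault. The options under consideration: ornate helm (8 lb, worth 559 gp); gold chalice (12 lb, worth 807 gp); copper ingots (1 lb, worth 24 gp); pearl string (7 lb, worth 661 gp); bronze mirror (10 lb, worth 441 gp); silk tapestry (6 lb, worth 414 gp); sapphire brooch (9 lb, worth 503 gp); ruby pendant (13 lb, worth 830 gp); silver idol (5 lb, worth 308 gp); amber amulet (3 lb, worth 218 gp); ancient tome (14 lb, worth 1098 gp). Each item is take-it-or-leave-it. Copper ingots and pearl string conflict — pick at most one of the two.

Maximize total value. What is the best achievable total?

By value per lb: pearl string 94.43, ancient tome 78.43, amber amulet 72.67 lead.
Pearl string + silk tapestry + ancient tome uses 27 of the 28 lb and totals 2173.
That's the maximum — no feasible swap from here does better than 2173.

2173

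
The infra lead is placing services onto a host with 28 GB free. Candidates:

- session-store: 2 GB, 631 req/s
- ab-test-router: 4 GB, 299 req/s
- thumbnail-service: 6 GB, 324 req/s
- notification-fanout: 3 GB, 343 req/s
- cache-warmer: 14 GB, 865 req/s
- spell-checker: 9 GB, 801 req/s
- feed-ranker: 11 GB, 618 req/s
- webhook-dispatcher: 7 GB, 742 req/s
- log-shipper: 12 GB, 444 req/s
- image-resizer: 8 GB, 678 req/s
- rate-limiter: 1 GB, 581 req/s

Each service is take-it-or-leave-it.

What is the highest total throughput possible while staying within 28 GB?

3433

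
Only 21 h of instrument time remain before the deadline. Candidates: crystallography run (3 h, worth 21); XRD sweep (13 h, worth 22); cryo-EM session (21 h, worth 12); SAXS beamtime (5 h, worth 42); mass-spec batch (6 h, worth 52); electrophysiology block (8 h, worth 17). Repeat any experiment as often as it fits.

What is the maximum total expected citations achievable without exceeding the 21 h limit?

178

A density-first pass picks crystallography run + 3×mass-spec batch — 177 at 21 h.
Replace crystallography run and 2×mass-spec batch with 3×SAXS beamtime: the trade gains 1 net, giving 178 at 21 h.
Every other selection either busts 21 h or fails to beat 178.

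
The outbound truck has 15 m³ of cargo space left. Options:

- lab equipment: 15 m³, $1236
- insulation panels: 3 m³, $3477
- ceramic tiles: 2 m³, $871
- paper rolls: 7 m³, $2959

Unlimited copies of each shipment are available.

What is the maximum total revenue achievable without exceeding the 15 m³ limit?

Ranking by ratio (revenue/m³): insulation panels 1159.00, ceramic tiles 435.50, paper rolls 422.71.
Best packing: 5×insulation panels — 15 m³, 17385 total.
That's the maximum — no swap from here does better than 17385.

17385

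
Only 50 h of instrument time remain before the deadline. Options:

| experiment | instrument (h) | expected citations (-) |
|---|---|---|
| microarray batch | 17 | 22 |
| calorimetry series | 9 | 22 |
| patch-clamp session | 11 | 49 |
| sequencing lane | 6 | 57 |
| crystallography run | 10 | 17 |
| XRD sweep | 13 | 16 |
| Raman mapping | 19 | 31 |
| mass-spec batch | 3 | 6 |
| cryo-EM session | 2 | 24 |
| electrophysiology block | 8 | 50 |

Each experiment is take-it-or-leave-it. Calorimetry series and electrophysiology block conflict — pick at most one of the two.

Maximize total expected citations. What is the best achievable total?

217

Patch-clamp session + sequencing lane + Raman mapping + mass-spec batch + cryo-EM session + electrophysiology block uses 49 of the 50 h and totals 217.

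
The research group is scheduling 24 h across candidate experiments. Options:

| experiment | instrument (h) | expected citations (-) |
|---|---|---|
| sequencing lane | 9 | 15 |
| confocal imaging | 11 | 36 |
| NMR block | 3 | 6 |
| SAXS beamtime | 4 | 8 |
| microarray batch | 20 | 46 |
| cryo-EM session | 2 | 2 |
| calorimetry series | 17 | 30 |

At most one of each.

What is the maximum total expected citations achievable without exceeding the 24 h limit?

Filling by ratio: confocal imaging + NMR block + SAXS beamtime + cryo-EM session for 52, with 4 h left unused.
The 5 h tied up in NMR block and cryo-EM session is better spent on sequencing lane — total rises to 59 (24 h).

59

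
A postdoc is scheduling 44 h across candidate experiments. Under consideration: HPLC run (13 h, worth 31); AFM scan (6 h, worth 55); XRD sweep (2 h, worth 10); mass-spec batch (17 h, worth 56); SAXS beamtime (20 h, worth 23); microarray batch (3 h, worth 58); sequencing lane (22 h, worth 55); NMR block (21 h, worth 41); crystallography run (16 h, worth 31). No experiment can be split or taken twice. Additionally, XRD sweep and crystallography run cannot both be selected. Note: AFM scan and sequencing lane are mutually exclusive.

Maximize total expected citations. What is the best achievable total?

210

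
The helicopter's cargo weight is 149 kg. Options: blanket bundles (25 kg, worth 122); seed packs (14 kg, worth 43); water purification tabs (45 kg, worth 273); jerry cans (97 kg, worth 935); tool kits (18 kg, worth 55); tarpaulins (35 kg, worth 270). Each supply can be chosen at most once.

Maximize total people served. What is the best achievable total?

1248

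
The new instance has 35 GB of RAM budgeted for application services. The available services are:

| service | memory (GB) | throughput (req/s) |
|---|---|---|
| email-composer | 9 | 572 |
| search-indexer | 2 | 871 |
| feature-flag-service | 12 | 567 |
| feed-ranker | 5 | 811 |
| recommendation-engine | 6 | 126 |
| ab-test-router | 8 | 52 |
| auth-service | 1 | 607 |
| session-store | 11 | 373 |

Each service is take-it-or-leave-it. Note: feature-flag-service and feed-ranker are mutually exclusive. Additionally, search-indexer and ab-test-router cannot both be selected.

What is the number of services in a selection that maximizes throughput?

The maximum throughput within 35 GB is 3360.
email-composer + search-indexer + feed-ranker + recommendation-engine + auth-service + session-store hits 3360 at 34 GB.
Any selection reaching 3360 contains exactly 6 services.

6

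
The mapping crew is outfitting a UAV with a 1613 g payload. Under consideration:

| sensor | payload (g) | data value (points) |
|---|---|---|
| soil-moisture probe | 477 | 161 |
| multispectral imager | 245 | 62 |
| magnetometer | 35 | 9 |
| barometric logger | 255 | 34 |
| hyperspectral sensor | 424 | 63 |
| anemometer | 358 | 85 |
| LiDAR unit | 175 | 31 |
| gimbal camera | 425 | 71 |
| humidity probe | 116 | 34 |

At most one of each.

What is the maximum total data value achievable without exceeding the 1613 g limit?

Filling by ratio: soil-moisture probe + multispectral imager + magnetometer + anemometer + LiDAR unit + humidity probe for 382, with 207 g left unused.
The 245 g tied up in multispectral imager is better spent on gimbal camera — total rises to 391 (1586 g).

391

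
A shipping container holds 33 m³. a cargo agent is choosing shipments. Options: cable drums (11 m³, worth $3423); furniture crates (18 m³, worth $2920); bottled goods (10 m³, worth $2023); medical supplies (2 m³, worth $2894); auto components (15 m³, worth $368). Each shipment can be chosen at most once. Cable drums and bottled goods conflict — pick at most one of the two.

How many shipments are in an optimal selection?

Optimal total is 9237.
cable drums + furniture crates + medical supplies hits 9237 at 31 m³.
All optima have 3 shipments.

3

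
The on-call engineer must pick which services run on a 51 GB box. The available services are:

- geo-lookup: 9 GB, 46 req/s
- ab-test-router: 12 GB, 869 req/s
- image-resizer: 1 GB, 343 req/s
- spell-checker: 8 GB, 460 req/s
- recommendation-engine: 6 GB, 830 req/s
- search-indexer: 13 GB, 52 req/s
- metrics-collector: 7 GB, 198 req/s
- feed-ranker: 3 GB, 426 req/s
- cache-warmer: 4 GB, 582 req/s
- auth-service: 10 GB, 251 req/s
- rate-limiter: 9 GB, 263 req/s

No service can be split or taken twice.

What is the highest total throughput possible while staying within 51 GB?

3971

Best packing: ab-test-router + image-resizer + spell-checker + recommendation-engine + metrics-collector + feed-ranker + cache-warmer + rate-limiter — 50 GB, 3971 total.
An exhaustive check of the 2048 subsets confirms 3971.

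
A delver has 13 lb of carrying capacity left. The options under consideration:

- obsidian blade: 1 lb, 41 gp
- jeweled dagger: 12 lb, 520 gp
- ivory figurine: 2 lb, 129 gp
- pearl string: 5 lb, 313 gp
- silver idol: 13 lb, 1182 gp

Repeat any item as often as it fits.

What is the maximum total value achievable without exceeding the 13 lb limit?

1182

The ratio ordering already packs tightly: silver idol, 13 lb, 1182.
Every other selection either busts 13 lb or fails to beat 1182.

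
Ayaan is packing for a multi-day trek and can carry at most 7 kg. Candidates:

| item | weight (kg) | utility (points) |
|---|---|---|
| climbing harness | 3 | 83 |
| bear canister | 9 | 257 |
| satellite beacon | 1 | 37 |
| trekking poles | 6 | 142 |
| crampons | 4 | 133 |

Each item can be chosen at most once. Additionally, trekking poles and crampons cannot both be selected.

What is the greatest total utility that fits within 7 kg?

216

A density-first pass picks satellite beacon + crampons — 170 at 5 kg.
The 1 kg tied up in satellite beacon is better spent on climbing harness — total rises to 216 (7 kg).
Nothing else feasible within 7 kg beats 216.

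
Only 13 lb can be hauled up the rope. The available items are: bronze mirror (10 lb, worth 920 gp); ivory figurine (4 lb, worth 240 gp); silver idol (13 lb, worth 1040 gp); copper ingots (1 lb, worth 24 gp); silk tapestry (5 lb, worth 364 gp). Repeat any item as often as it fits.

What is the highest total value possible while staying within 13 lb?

1040

Ranking by ratio (value/lb): bronze mirror 92.00, silver idol 80.00, silk tapestry 72.80, ivory figurine 60.00.
Greedy by ratio would take bronze mirror + 3×copper ingots: 13 lb used, total 992.
Replace bronze mirror and 3×copper ingots with silver idol: the trade gains 48 net, giving 1040 at 13 lb.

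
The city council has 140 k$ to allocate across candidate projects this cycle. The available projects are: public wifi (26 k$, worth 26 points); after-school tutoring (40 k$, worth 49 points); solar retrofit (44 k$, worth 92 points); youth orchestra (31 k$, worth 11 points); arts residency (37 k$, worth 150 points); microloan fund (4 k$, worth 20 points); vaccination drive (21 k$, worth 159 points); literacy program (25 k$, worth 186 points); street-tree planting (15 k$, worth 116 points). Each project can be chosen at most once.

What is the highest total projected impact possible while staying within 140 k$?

660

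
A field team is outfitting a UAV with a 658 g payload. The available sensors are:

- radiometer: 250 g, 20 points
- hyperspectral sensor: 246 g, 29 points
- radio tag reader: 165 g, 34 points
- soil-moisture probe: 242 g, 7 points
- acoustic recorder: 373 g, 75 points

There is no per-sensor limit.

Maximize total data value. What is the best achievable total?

109

Ranking by ratio (data value/g): radio tag reader 0.21, acoustic recorder 0.20, hyperspectral sensor 0.12, radiometer 0.08.
Greedy by ratio would take 3×radio tag reader: 495 g used, total 102.
The 330 g tied up in 2×radio tag reader is better spent on acoustic recorder — total rises to 109 (538 g).
The spare 120 g is too small for any remaining sensor, and no exchange beats 109.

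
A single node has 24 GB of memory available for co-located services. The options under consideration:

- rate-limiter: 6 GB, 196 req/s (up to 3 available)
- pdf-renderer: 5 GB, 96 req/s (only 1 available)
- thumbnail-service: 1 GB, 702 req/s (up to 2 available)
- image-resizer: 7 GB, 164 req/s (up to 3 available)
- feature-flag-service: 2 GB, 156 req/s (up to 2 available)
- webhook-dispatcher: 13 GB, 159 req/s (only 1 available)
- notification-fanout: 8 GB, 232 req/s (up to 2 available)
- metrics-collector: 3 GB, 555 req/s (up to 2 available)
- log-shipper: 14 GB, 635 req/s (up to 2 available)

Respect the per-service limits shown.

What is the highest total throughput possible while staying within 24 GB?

3305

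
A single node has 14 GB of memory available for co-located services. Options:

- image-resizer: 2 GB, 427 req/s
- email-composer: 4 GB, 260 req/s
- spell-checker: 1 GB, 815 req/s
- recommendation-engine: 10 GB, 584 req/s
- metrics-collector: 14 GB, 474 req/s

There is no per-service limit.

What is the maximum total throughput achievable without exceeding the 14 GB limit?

11410

Taking 14×spell-checker: 14 GB used, 11410 in throughput.
Every other selection either busts 14 GB or fails to beat 11410.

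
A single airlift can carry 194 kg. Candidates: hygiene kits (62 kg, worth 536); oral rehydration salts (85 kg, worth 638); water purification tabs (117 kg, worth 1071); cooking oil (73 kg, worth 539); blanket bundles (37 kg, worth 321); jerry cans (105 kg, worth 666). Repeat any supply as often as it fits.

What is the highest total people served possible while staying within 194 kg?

1713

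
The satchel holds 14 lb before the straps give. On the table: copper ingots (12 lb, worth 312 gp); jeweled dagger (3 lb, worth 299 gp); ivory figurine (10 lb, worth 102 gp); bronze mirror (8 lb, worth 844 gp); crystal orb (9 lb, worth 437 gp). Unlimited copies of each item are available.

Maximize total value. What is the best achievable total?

1442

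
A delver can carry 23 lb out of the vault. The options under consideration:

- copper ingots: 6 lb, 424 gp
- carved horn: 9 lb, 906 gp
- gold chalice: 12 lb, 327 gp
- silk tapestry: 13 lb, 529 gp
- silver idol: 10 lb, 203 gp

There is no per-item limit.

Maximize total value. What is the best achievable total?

1812

Density check — carved horn 100.67, copper ingots 70.67, silk tapestry 40.69, gold chalice 27.25 are the best per lb.
2×carved horn uses 18 of the 23 lb and totals 1812.
No other feasible combination exceeds 1812.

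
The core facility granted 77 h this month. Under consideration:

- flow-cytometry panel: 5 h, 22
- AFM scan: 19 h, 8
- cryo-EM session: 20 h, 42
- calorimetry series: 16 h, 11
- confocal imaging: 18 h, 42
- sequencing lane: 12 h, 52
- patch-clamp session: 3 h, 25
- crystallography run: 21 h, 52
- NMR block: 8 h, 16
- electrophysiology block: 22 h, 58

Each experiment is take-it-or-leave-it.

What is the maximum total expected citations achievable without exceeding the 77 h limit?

The ratio heuristic lands on flow-cytometry panel + sequencing lane + patch-clamp session + crystallography run + NMR block + electrophysiology block (225) but leaves 6 h idle.
Dropping flow-cytometry panel and NMR block frees 13 h; slotting in confocal imaging (18 h) lifts the total to 229 at 76 h.

229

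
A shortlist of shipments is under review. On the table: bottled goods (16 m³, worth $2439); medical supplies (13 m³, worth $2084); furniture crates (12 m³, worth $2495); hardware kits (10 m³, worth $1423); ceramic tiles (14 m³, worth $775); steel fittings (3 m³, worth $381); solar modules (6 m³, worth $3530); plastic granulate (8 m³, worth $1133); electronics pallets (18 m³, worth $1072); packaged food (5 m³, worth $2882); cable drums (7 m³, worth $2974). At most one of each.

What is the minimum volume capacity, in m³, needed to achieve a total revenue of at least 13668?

Need the lightest bundle worth ≥ 13668.
medical supplies + furniture crates + solar modules + packaged food + cable drums reaches 13965 using 43 m³.
Any bundle with less than 43 m³ falls short of 13668.

43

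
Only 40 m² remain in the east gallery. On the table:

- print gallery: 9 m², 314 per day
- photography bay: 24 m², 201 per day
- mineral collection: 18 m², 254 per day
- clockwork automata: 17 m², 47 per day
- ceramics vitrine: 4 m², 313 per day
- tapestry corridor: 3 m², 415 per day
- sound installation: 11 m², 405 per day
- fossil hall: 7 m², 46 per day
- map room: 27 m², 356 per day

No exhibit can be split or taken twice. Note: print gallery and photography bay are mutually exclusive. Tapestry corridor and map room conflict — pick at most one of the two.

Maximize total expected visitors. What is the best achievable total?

Density check — tapestry corridor 138.33, ceramics vitrine 78.25, sound installation 36.82 are the best per m².
The ratio ordering already packs tightly: print gallery + ceramics vitrine + tapestry corridor + sound installation + fossil hall, 34 m², 1493.
No other feasible combination exceeds 1493.

1493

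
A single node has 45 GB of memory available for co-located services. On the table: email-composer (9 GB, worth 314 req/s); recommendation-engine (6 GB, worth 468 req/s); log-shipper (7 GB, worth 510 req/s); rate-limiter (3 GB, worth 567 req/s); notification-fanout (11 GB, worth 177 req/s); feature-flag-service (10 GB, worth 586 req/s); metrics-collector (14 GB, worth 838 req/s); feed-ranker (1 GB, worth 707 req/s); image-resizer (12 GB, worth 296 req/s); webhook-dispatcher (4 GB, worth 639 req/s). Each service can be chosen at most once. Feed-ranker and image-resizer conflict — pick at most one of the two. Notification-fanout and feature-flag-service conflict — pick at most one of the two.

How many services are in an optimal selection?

Best achievable throughput is 4315.
recommendation-engine + log-shipper + rate-limiter + feature-flag-service + metrics-collector + feed-ranker + webhook-dispatcher hits 4315 at 45 GB.
All optima have 7 services.

7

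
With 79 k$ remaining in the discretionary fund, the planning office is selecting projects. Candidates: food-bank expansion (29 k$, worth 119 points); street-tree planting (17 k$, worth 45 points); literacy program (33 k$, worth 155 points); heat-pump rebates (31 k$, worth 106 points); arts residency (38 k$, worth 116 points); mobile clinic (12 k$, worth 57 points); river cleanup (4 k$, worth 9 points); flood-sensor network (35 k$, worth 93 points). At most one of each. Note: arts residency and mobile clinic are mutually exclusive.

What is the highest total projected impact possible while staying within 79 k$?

340

Ranking by ratio (projected impact/k$): mobile clinic 4.75, literacy program 4.70, food-bank expansion 4.10.
The ratio ordering already packs tightly: food-bank expansion + literacy program + mobile clinic + river cleanup, 78 k$, 340.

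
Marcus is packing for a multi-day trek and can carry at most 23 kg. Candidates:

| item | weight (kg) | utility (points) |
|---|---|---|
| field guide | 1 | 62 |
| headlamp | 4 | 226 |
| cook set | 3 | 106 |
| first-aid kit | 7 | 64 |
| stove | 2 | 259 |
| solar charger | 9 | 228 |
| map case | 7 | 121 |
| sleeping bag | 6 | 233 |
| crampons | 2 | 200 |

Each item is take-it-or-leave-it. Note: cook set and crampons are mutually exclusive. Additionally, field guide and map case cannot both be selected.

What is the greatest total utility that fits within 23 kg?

Taking headlamp + stove + solar charger + sleeping bag + crampons: 23 kg used, 1146 in utility.
That's the maximum — no feasible swap from here does better than 1146.

1146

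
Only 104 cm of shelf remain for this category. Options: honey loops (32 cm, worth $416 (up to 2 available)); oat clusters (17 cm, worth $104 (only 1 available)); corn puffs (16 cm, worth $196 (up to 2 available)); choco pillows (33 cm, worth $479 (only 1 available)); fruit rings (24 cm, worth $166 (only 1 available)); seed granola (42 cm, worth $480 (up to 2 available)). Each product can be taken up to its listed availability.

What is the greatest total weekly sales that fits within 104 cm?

Density check — choco pillows 14.52, honey loops 13.00, corn puffs 12.25 are the best per cm.
2×honey loops + choco pillows uses 97 of the 104 cm and totals 1311.
No other feasible combination exceeds 1311.

1311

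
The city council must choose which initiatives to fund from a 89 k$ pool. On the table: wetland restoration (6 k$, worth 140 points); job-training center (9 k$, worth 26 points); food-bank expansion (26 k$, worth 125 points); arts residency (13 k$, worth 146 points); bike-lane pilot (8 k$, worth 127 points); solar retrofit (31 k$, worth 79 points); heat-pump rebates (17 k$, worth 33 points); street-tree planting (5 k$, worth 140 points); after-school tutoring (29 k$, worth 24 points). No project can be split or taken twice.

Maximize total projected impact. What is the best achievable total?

757

The ratio heuristic lands on wetland restoration + job-training center + food-bank expansion + arts residency + bike-lane pilot + heat-pump rebates + street-tree planting (737) but leaves 5 k$ idle.
The 26 k$ tied up in job-training center and heat-pump rebates is better spent on solar retrofit — total rises to 757 (89 k$).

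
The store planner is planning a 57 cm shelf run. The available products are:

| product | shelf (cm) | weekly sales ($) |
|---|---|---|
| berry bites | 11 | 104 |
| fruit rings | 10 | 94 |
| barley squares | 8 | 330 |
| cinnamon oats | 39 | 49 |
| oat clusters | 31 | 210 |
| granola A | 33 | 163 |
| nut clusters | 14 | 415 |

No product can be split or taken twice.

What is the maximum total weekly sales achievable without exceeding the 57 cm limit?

955

Density check — barley squares 41.25, nut clusters 29.64, berry bites 9.45, fruit rings 9.40 are the best per cm.
Greedy by ratio would take berry bites + fruit rings + barley squares + nut clusters: 43 cm used, total 943.
Replace berry bites and fruit rings with oat clusters: the trade gains 12 net, giving 955 at 53 cm.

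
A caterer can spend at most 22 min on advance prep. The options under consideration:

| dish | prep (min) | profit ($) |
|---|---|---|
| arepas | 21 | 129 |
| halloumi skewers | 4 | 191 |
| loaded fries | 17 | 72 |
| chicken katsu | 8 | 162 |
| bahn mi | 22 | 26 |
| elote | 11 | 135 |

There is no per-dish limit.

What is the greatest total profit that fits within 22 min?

Best packing: 5×halloumi skewers — 20 min, 955 total.
The spare 2 min is too small for any remaining dish, and no exchange beats 955.

955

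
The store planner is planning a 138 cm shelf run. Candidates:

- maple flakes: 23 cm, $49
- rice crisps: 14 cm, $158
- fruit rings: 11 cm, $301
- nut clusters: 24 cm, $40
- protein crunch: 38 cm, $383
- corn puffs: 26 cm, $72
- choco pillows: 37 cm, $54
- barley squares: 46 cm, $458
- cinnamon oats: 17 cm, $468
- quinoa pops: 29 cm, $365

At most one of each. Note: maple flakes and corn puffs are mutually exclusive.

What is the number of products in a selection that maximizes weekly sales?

Best achievable weekly sales is 1768.
One optimal bundle: rice crisps + fruit rings + protein crunch + barley squares + cinnamon oats (126 cm).
Every optimal selection uses 5 products.

5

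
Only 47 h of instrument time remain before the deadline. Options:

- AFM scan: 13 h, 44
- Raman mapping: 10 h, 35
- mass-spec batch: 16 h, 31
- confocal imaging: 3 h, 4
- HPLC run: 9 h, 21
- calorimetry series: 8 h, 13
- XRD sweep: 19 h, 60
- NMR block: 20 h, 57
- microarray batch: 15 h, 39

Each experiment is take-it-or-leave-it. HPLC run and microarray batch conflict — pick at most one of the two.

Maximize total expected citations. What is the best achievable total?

Taking AFM scan + Raman mapping + confocal imaging + XRD sweep: 45 h used, 143 in expected citations.

143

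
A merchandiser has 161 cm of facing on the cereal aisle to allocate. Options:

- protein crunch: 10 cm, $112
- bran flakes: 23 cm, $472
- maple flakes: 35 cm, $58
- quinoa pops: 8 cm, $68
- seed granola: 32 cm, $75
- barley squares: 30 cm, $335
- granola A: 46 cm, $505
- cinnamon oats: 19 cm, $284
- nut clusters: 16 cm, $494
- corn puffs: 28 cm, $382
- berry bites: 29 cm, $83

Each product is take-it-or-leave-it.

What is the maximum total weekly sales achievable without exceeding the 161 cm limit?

Density check — nut clusters 30.88, bran flakes 20.52, cinnamon oats 14.95, corn puffs 13.64 are the best per cm.
Taking the top-ratio products first gives protein crunch + bran flakes + quinoa pops + barley squares + cinnamon oats + nut clusters + corn puffs for 2147 (134 cm).
Dropping cinnamon oats frees 19 cm; slotting in granola A (46 cm) lifts the total to 2368 at 161 cm.
Next best is protein crunch + bran flakes + quinoa pops + granola A + cinnamon oats + nut clusters + corn puffs at 2317 (150 cm) — short by 51.

2368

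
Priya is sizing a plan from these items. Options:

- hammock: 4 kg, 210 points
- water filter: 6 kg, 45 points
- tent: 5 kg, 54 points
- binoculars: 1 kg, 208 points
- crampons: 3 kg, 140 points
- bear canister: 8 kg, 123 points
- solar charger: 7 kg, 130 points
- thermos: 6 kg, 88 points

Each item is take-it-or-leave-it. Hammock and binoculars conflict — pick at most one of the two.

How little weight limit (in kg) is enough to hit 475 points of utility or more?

Look for the lowest-weight combination reaching 475.
Taking binoculars + crampons + solar charger gives 478 (≥ 475) for 11 kg.
No combination under 11 kg hits 475.

11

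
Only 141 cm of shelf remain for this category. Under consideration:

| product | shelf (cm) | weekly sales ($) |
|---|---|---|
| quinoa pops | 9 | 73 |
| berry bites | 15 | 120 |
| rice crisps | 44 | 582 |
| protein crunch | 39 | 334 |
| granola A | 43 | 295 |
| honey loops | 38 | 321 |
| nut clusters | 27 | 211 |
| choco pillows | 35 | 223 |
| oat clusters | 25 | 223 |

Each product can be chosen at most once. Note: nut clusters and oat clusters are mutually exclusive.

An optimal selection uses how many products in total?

The maximum weekly sales within 141 cm is 1357.
For example berry bites + rice crisps + protein crunch + honey loops achieves it, using 136 cm.
Every optimal selection uses 4 products.

4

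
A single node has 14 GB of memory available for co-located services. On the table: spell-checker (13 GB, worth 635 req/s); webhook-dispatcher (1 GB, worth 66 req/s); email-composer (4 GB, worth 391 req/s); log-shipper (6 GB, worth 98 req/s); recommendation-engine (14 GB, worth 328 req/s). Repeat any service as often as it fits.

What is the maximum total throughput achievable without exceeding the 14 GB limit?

2×webhook-dispatcher + 3×email-composer uses 14 of the 14 GB and totals 1305.
That's the maximum — no swap from here does better than 1305.

1305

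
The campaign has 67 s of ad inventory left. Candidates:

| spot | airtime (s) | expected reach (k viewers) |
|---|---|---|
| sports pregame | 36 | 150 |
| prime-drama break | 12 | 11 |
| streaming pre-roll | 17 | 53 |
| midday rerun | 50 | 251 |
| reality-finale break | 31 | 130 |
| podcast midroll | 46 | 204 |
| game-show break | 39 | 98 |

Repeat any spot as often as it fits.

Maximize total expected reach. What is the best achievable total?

Ranking by ratio (expected reach/s): midday rerun 5.02, podcast midroll 4.43, reality-finale break 4.19, sports pregame 4.17.
Best packing: streaming pre-roll + midday rerun — 67 s, 304 total.
No other feasible combination exceeds 304.

304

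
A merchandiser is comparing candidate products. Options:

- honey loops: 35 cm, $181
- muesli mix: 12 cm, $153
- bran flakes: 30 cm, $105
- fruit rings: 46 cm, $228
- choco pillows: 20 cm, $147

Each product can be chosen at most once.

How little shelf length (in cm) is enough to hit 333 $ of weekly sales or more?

47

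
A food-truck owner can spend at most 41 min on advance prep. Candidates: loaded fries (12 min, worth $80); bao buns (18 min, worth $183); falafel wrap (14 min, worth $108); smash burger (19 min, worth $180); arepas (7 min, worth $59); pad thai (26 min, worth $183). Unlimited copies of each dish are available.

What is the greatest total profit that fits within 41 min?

2×bao buns uses 36 of the 41 min and totals 366.
No other feasible combination exceeds 366.

366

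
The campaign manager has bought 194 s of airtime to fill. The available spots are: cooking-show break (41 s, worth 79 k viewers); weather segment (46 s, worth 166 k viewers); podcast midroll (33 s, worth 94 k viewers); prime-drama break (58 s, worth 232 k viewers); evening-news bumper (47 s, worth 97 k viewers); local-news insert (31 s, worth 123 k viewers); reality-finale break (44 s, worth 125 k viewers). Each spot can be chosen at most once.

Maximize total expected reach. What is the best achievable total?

Ranking by ratio (expected reach/s): prime-drama break 4.00, local-news insert 3.97, weather segment 3.61.
The ratio heuristic lands on weather segment + podcast midroll + prime-drama break + local-news insert (615) but leaves 26 s idle.
The 33 s tied up in podcast midroll is better spent on reality-finale break — total rises to 646 (179 s).
Nothing else within 194 s beats 646.

646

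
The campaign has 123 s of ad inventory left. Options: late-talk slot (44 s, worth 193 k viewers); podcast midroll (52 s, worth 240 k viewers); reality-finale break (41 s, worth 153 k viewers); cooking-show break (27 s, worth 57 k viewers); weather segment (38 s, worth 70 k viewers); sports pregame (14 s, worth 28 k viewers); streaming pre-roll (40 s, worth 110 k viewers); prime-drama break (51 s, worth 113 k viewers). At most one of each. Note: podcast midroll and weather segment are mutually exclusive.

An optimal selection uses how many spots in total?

Best achievable expected reach is 490.
late-talk slot + podcast midroll + cooking-show break hits 490 at 123 s.
Every optimal selection uses 3 spots.

3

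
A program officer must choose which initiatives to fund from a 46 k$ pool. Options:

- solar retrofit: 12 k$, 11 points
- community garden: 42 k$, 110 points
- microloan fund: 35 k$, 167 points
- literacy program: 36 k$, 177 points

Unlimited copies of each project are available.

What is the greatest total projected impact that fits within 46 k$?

177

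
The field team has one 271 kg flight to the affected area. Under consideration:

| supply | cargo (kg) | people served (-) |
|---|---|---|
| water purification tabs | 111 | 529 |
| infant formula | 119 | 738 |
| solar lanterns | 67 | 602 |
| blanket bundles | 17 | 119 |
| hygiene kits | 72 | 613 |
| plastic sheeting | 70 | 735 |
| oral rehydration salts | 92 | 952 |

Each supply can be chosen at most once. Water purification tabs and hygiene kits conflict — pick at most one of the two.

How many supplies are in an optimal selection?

4

Optimal total is 2419.
One optimal bundle: blanket bundles + hygiene kits + plastic sheeting + oral rehydration salts (251 kg).
Any selection reaching 2419 contains exactly 4 supplies.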